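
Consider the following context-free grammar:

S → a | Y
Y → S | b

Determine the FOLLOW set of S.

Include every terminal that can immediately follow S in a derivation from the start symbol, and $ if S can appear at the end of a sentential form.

We compute FOLLOW(S) using the standard algorithm.
FOLLOW(S) starts with {$}.
FIRST(S) = {a, b}
FIRST(Y) = {a, b}
FOLLOW(S) = {$}
FOLLOW(Y) = {$}
Therefore, FOLLOW(S) = {$}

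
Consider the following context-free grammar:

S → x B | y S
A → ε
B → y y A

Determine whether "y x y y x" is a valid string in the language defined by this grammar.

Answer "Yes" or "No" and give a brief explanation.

No - no valid derivation exists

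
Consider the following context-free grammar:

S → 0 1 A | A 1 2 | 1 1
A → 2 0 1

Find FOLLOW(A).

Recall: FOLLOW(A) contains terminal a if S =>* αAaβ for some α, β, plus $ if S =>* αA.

We compute FOLLOW(A) using the standard algorithm.
FOLLOW(S) starts with {$}.
FIRST(A) = {2}
FIRST(S) = {0, 1, 2}
FOLLOW(A) = {$, 1}
FOLLOW(S) = {$}
Therefore, FOLLOW(A) = {$, 1}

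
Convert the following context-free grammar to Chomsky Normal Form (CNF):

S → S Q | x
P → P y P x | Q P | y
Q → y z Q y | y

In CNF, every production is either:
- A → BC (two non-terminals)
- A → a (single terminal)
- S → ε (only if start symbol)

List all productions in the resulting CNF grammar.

S → x; TY → y; TX → x; P → y; TZ → z; Q → y; S → S Q; P → P X0; X0 → TY X1; X1 → P TX; P → Q P; Q → TY X2; X2 → TZ X3; X3 → Q TY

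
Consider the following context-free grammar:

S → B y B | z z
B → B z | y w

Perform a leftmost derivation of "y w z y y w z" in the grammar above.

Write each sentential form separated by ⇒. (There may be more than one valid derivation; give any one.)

S ⇒ B y B ⇒ B z y B ⇒ y w z y B ⇒ y w z y B z ⇒ y w z y y w z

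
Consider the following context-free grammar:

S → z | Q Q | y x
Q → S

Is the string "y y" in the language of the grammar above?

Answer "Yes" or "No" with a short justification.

No - no valid derivation exists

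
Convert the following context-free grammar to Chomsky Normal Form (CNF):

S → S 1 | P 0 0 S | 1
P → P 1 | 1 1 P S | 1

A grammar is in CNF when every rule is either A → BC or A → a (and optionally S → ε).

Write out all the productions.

T1 → 1; T0 → 0; S → 1; P → 1; S → S T1; S → P X0; X0 → T0 X1; X1 → T0 S; P → P T1; P → T1 X2; X2 → T1 X3; X3 → P S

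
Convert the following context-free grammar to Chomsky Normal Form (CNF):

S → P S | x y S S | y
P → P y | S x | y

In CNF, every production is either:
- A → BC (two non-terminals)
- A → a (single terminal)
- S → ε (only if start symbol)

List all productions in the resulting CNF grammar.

TX → x; TY → y; S → y; P → y; S → P S; S → TX X0; X0 → TY X1; X1 → S S; P → P TY; P → S TX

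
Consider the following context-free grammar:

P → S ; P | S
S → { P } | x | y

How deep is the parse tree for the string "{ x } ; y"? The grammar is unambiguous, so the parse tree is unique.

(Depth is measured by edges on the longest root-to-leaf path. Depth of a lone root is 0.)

4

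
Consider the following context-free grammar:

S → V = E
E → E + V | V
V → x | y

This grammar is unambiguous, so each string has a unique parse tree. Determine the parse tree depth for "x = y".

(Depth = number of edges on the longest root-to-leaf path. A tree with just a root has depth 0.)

3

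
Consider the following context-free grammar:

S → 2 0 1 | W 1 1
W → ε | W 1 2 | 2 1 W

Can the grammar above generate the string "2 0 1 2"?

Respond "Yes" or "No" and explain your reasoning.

No - no valid derivation exists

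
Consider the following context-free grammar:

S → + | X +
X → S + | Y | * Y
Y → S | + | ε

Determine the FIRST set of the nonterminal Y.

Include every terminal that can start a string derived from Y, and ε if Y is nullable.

We compute FIRST(Y) using the standard algorithm.
FIRST(S) = {*, +}
FIRST(X) = {*, +, ε}
FIRST(Y) = {*, +, ε}
Therefore, FIRST(Y) = {*, +, ε}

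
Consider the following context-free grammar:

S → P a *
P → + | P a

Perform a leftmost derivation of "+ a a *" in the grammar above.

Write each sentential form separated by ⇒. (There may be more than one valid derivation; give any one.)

S ⇒ P a * ⇒ P a a * ⇒ + a a *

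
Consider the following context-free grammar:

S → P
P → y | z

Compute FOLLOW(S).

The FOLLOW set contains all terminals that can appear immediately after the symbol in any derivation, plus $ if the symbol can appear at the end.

We compute FOLLOW(S) using the standard algorithm.
FOLLOW(S) starts with {$}.
FIRST(P) = {y, z}
FIRST(S) = {y, z}
FOLLOW(P) = {$}
FOLLOW(S) = {$}
Therefore, FOLLOW(S) = {$}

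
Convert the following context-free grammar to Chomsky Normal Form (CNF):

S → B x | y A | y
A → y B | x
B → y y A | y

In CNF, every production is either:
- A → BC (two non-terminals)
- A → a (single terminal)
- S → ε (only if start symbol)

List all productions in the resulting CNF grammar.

TX → x; TY → y; S → y; A → x; B → y; S → B TX; S → TY A; A → TY B; B → TY X0; X0 → TY A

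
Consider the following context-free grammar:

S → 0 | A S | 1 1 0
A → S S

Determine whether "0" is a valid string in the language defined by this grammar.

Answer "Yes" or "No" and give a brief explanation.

Yes - a valid derivation exists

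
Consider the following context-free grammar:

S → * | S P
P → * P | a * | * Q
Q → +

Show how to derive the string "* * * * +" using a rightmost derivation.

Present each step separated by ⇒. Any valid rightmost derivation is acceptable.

S ⇒ S P ⇒ S * P ⇒ S * * P ⇒ S * * * Q ⇒ S * * * + ⇒ * * * * +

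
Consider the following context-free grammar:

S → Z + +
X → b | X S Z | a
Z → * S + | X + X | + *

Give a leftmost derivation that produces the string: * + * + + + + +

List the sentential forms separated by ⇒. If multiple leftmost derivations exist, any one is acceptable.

S ⇒ Z + + ⇒ * S + + + ⇒ * Z + + + + + ⇒ * + * + + + + +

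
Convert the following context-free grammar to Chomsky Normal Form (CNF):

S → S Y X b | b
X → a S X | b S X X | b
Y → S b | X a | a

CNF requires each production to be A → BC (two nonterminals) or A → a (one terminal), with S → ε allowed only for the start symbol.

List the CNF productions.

TB → b; S → b; TA → a; X → b; Y → a; S → S X0; X0 → Y X1; X1 → X TB; X → TA X2; X2 → S X; X → TB X3; X3 → S X4; X4 → X X; Y → S TB; Y → X TA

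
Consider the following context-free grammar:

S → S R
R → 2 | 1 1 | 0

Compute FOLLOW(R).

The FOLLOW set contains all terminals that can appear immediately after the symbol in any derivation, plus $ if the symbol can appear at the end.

We compute FOLLOW(R) using the standard algorithm.
FOLLOW(S) starts with {$}.
FIRST(R) = {0, 1, 2}
FIRST(S) = {}
FOLLOW(R) = {$, 0, 1, 2}
FOLLOW(S) = {$, 0, 1, 2}
Therefore, FOLLOW(R) = {$, 0, 1, 2}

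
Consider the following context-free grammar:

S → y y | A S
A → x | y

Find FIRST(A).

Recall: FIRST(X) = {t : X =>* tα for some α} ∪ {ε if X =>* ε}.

We compute FIRST(A) using the standard algorithm.
FIRST(A) = {x, y}
FIRST(S) = {x, y}
Therefore, FIRST(A) = {x, y}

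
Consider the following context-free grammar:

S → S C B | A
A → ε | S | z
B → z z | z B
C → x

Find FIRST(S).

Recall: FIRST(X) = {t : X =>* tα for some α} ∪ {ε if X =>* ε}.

We compute FIRST(S) using the standard algorithm.
FIRST(A) = {x, z, ε}
FIRST(B) = {z}
FIRST(C) = {x}
FIRST(S) = {x, z, ε}
Therefore, FIRST(S) = {x, z, ε}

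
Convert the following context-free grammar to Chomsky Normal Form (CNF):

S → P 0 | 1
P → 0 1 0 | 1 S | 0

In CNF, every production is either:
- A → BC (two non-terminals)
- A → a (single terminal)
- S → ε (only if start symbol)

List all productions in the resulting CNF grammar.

T0 → 0; S → 1; T1 → 1; P → 0; S → P T0; P → T0 X0; X0 → T1 T0; P → T1 S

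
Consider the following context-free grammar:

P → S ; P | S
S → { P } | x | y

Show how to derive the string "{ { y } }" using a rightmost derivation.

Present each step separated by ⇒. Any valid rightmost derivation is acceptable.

P ⇒ S ⇒ { P } ⇒ { S } ⇒ { { P } } ⇒ { { S } } ⇒ { { y } }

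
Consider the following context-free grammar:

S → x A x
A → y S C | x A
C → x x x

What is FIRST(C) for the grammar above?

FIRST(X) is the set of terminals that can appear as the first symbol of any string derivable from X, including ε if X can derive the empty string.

We compute FIRST(C) using the standard algorithm.
FIRST(A) = {x, y}
FIRST(C) = {x}
FIRST(S) = {x}
Therefore, FIRST(C) = {x}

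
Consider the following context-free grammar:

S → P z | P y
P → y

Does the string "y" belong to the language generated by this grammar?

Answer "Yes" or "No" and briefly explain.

No - no valid derivation exists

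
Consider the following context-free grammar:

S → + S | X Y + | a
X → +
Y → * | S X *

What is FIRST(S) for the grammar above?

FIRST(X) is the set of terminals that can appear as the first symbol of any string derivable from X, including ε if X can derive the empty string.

We compute FIRST(S) using the standard algorithm.
FIRST(S) = {+, a}
FIRST(X) = {+}
FIRST(Y) = {*, +, a}
Therefore, FIRST(S) = {+, a}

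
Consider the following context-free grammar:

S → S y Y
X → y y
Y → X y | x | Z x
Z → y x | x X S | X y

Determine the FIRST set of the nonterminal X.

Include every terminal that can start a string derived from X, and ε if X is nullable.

We compute FIRST(X) using the standard algorithm.
FIRST(S) = {}
FIRST(X) = {y}
FIRST(Y) = {x, y}
FIRST(Z) = {x, y}
Therefore, FIRST(X) = {y}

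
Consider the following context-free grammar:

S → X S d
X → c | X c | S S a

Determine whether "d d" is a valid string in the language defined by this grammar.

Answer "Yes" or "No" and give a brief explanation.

No - no valid derivation exists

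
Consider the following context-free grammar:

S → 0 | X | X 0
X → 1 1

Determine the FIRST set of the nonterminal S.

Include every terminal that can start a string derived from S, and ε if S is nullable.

We compute FIRST(S) using the standard algorithm.
FIRST(S) = {0, 1}
FIRST(X) = {1}
Therefore, FIRST(S) = {0, 1}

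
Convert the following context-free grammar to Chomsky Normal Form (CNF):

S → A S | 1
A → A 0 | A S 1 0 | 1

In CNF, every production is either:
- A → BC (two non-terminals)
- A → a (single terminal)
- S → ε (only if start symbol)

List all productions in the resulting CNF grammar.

S → 1; T0 → 0; T1 → 1; A → 1; S → A S; A → A T0; A → A X0; X0 → S X1; X1 → T1 T0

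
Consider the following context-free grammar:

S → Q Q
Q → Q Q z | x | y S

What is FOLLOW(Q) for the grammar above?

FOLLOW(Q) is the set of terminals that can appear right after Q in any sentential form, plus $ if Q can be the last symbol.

We compute FOLLOW(Q) using the standard algorithm.
FOLLOW(S) starts with {$}.
FIRST(Q) = {x, y}
FIRST(S) = {x, y}
FOLLOW(Q) = {$, x, y, z}
FOLLOW(S) = {$, x, y, z}
Therefore, FOLLOW(Q) = {$, x, y, z}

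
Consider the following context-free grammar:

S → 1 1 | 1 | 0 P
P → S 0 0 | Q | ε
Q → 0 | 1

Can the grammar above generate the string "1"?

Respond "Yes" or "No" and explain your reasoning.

Yes - a valid derivation exists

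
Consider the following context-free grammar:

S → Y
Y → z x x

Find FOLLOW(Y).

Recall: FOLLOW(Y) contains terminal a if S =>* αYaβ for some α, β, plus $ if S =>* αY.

We compute FOLLOW(Y) using the standard algorithm.
FOLLOW(S) starts with {$}.
FIRST(S) = {z}
FIRST(Y) = {z}
FOLLOW(S) = {$}
FOLLOW(Y) = {$}
Therefore, FOLLOW(Y) = {$}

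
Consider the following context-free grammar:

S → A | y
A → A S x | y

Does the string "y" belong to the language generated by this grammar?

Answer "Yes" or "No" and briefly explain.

Yes - a valid derivation exists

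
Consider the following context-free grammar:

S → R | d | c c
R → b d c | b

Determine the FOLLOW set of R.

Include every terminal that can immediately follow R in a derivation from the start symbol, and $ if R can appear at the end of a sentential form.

We compute FOLLOW(R) using the standard algorithm.
FOLLOW(S) starts with {$}.
FIRST(R) = {b}
FIRST(S) = {b, c, d}
FOLLOW(R) = {$}
FOLLOW(S) = {$}
Therefore, FOLLOW(R) = {$}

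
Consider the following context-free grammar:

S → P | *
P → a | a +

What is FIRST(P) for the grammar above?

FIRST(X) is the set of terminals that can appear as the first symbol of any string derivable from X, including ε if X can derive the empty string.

We compute FIRST(P) using the standard algorithm.
FIRST(P) = {a}
FIRST(S) = {*, a}
Therefore, FIRST(P) = {a}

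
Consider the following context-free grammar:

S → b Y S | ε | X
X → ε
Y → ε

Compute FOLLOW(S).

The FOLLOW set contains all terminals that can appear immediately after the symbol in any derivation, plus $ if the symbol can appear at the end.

We compute FOLLOW(S) using the standard algorithm.
FOLLOW(S) starts with {$}.
FIRST(S) = {b, ε}
FIRST(X) = {ε}
FIRST(Y) = {ε}
FOLLOW(S) = {$}
FOLLOW(X) = {$}
FOLLOW(Y) = {$, b}
Therefore, FOLLOW(S) = {$}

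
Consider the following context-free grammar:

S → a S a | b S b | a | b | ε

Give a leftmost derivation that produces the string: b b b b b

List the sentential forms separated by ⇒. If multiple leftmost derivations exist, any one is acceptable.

S ⇒ b S b ⇒ b b S b b ⇒ b b b b b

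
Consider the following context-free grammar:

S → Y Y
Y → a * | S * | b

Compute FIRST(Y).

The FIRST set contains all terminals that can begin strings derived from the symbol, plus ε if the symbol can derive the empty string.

We compute FIRST(Y) using the standard algorithm.
FIRST(S) = {a, b}
FIRST(Y) = {a, b}
Therefore, FIRST(Y) = {a, b}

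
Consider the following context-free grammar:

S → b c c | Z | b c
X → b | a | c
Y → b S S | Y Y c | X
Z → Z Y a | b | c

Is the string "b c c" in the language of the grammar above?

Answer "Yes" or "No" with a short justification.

Yes - a valid derivation exists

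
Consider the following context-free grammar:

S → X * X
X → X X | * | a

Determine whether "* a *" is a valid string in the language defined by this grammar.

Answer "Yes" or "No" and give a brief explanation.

No - no valid derivation exists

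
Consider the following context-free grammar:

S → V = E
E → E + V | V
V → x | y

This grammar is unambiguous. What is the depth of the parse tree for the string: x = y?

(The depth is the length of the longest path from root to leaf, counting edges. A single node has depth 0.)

3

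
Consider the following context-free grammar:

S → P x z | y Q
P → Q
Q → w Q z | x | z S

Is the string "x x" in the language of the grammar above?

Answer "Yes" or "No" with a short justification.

No - no valid derivation exists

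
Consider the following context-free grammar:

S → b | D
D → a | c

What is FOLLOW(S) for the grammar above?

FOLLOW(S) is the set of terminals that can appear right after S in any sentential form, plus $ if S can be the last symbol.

We compute FOLLOW(S) using the standard algorithm.
FOLLOW(S) starts with {$}.
FIRST(D) = {a, c}
FIRST(S) = {a, b, c}
FOLLOW(D) = {$}
FOLLOW(S) = {$}
Therefore, FOLLOW(S) = {$}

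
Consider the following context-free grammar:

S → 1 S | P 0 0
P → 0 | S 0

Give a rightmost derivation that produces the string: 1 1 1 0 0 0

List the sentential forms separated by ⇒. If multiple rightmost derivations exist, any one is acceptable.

S ⇒ 1 S ⇒ 1 1 S ⇒ 1 1 1 S ⇒ 1 1 1 P 0 0 ⇒ 1 1 1 0 0 0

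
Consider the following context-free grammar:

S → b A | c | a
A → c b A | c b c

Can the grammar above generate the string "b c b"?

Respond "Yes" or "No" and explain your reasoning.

No - no valid derivation exists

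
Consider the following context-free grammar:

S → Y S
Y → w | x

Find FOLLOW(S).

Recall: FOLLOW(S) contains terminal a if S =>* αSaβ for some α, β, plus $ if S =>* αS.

We compute FOLLOW(S) using the standard algorithm.
FOLLOW(S) starts with {$}.
FIRST(S) = {w, x}
FIRST(Y) = {w, x}
FOLLOW(S) = {$}
FOLLOW(Y) = {w, x}
Therefore, FOLLOW(S) = {$}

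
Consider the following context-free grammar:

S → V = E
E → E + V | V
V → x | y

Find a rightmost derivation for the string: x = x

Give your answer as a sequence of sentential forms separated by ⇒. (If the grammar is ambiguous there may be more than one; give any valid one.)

S ⇒ V = E ⇒ V = V ⇒ V = x ⇒ x = x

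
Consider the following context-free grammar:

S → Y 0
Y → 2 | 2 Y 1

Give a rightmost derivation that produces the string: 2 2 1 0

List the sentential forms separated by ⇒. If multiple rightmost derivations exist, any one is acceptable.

S ⇒ Y 0 ⇒ 2 Y 1 0 ⇒ 2 2 1 0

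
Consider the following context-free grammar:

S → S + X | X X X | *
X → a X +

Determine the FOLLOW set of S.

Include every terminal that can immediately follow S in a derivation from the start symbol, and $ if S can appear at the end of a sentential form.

We compute FOLLOW(S) using the standard algorithm.
FOLLOW(S) starts with {$}.
FIRST(S) = {*, a}
FIRST(X) = {a}
FOLLOW(S) = {$, +}
FOLLOW(X) = {$, +, a}
Therefore, FOLLOW(S) = {$, +}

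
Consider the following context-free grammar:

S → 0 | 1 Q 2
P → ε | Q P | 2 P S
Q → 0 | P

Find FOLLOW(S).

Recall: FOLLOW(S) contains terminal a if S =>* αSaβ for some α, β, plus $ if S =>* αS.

We compute FOLLOW(S) using the standard algorithm.
FOLLOW(S) starts with {$}.
FIRST(P) = {0, 2, ε}
FIRST(Q) = {0, 2, ε}
FIRST(S) = {0, 1}
FOLLOW(P) = {0, 1, 2}
FOLLOW(Q) = {0, 1, 2}
FOLLOW(S) = {$, 0, 1, 2}
Therefore, FOLLOW(S) = {$, 0, 1, 2}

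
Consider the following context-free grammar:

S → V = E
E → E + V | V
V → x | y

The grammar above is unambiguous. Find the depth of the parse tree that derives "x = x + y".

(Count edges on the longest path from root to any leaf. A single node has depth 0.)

4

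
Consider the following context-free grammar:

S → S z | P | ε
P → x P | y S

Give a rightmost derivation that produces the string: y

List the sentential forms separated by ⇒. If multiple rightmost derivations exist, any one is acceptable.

S ⇒ P ⇒ y S ⇒ y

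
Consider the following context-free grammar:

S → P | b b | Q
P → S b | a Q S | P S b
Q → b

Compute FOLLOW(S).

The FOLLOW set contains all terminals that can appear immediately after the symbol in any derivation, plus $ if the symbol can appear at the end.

We compute FOLLOW(S) using the standard algorithm.
FOLLOW(S) starts with {$}.
FIRST(P) = {a, b}
FIRST(Q) = {b}
FIRST(S) = {a, b}
FOLLOW(P) = {$, a, b}
FOLLOW(Q) = {$, a, b}
FOLLOW(S) = {$, a, b}
Therefore, FOLLOW(S) = {$, a, b}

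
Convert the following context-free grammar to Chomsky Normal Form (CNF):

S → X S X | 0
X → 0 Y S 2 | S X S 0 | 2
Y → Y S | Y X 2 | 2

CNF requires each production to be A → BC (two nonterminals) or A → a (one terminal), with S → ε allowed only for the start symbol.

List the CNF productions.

S → 0; T0 → 0; T2 → 2; X → 2; Y → 2; S → X X0; X0 → S X; X → T0 X1; X1 → Y X2; X2 → S T2; X → S X3; X3 → X X4; X4 → S T0; Y → Y S; Y → Y X5; X5 → X T2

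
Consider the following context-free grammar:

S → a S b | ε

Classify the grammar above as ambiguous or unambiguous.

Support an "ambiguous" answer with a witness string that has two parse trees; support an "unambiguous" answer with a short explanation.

Unambiguous - every string in the language has a unique parse tree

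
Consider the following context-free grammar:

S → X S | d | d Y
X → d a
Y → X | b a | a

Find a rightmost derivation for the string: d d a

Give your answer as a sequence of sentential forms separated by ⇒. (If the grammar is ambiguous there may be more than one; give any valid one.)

S ⇒ d Y ⇒ d X ⇒ d d a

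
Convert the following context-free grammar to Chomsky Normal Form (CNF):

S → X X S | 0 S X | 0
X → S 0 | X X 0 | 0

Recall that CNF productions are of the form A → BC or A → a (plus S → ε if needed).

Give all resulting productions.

T0 → 0; S → 0; X → 0; S → X X0; X0 → X S; S → T0 X1; X1 → S X; X → S T0; X → X X2; X2 → X T0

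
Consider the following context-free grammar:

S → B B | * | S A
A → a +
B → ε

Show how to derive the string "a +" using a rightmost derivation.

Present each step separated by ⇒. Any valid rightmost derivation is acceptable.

S ⇒ S A ⇒ S a + ⇒ B B a + ⇒ B a + ⇒ a +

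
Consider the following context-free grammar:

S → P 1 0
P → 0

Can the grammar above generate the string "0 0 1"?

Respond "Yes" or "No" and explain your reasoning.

No - no valid derivation exists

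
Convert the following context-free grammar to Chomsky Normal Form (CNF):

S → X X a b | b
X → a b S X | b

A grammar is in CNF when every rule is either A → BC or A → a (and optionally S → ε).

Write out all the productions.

TA → a; TB → b; S → b; X → b; S → X X0; X0 → X X1; X1 → TA TB; X → TA X2; X2 → TB X3; X3 → S X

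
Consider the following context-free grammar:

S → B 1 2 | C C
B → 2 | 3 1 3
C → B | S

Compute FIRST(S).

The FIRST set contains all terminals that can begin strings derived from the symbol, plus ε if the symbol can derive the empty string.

We compute FIRST(S) using the standard algorithm.
FIRST(B) = {2, 3}
FIRST(C) = {2, 3}
FIRST(S) = {2, 3}
Therefore, FIRST(S) = {2, 3}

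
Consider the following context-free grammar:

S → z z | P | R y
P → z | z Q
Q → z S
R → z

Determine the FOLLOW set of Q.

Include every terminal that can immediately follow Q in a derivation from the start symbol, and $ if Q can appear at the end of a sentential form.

We compute FOLLOW(Q) using the standard algorithm.
FOLLOW(S) starts with {$}.
FIRST(P) = {z}
FIRST(Q) = {z}
FIRST(R) = {z}
FIRST(S) = {z}
FOLLOW(P) = {$}
FOLLOW(Q) = {$}
FOLLOW(R) = {y}
FOLLOW(S) = {$}
Therefore, FOLLOW(Q) = {$}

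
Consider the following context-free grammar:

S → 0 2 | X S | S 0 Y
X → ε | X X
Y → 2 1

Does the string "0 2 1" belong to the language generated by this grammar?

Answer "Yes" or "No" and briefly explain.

No - no valid derivation exists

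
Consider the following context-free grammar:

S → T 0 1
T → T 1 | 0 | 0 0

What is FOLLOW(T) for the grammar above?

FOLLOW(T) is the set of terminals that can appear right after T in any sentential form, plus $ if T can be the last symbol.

We compute FOLLOW(T) using the standard algorithm.
FOLLOW(S) starts with {$}.
FIRST(S) = {0}
FIRST(T) = {0}
FOLLOW(S) = {$}
FOLLOW(T) = {0, 1}
Therefore, FOLLOW(T) = {0, 1}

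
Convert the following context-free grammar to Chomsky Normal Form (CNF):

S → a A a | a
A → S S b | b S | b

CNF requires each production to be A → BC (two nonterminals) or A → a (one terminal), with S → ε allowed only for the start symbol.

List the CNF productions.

TA → a; S → a; TB → b; A → b; S → TA X0; X0 → A TA; A → S X1; X1 → S TB; A → TB S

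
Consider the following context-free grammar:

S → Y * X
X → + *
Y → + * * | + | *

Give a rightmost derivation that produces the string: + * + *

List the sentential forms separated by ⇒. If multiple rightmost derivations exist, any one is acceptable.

S ⇒ Y * X ⇒ Y * + * ⇒ + * + *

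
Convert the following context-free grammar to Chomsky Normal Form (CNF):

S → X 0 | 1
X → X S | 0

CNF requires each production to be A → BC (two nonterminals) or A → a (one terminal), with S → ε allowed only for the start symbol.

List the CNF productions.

T0 → 0; S → 1; X → 0; S → X T0; X → X S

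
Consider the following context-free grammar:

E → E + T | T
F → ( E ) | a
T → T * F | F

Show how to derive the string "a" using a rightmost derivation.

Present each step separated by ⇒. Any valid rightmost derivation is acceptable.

E ⇒ T ⇒ F ⇒ a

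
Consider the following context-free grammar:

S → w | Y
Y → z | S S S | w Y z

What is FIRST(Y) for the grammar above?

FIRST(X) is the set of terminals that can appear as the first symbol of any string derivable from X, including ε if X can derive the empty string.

We compute FIRST(Y) using the standard algorithm.
FIRST(S) = {w, z}
FIRST(Y) = {w, z}
Therefore, FIRST(Y) = {w, z}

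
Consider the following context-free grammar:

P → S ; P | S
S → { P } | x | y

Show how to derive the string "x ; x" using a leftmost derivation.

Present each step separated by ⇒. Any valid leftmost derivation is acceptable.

P ⇒ S ; P ⇒ x ; P ⇒ x ; S ⇒ x ; x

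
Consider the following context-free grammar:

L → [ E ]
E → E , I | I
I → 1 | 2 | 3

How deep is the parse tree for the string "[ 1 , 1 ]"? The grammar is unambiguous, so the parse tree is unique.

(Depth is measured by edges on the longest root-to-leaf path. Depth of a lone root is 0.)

4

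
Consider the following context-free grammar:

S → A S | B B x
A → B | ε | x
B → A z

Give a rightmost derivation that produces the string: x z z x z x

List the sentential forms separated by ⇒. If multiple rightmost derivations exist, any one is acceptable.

S ⇒ B B x ⇒ B A z x ⇒ B x z x ⇒ A z x z x ⇒ B z x z x ⇒ A z z x z x ⇒ x z z x z x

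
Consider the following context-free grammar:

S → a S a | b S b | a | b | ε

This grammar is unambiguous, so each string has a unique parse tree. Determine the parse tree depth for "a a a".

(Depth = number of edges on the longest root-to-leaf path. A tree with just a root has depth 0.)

2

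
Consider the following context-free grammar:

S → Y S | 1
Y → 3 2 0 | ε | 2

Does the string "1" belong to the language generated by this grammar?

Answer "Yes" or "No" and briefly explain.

Yes - a valid derivation exists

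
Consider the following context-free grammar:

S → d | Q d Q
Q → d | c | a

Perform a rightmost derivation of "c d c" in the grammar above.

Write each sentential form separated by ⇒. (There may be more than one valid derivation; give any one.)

S ⇒ Q d Q ⇒ Q d c ⇒ c d c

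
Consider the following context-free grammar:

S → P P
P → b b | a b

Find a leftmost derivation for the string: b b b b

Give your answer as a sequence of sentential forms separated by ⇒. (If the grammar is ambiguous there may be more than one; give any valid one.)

S ⇒ P P ⇒ b b P ⇒ b b b b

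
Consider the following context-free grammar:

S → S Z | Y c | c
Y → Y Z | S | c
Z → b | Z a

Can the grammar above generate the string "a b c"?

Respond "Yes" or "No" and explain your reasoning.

No - no valid derivation exists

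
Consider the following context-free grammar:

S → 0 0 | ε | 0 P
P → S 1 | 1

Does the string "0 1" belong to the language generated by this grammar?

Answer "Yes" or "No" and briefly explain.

Yes - a valid derivation exists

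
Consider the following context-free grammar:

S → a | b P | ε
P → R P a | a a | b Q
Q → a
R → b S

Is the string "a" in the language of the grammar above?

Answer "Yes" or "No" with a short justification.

Yes - a valid derivation exists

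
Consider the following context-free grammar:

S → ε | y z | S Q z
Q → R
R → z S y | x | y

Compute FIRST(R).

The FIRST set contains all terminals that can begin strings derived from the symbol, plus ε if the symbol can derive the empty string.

We compute FIRST(R) using the standard algorithm.
FIRST(Q) = {x, y, z}
FIRST(R) = {x, y, z}
FIRST(S) = {x, y, z, ε}
Therefore, FIRST(R) = {x, y, z}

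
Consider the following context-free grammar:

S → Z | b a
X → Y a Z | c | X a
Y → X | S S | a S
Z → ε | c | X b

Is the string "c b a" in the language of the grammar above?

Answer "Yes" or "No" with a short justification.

No - no valid derivation exists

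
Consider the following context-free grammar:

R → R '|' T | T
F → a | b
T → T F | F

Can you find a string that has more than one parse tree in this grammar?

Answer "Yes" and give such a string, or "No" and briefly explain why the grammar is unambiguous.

No - the grammar is unambiguous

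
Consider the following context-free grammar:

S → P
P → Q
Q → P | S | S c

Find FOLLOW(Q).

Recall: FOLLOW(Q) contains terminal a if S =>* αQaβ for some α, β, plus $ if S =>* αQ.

We compute FOLLOW(Q) using the standard algorithm.
FOLLOW(S) starts with {$}.
FIRST(P) = {}
FIRST(Q) = {}
FIRST(S) = {}
FOLLOW(P) = {$, c}
FOLLOW(Q) = {$, c}
FOLLOW(S) = {$, c}
Therefore, FOLLOW(Q) = {$, c}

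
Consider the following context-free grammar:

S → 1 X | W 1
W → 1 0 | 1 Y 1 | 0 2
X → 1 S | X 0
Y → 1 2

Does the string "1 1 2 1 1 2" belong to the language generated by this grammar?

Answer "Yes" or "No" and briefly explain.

No - no valid derivation exists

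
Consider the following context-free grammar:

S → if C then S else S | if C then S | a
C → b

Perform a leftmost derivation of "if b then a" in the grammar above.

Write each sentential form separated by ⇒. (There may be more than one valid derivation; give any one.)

S ⇒ if C then S ⇒ if b then S ⇒ if b then a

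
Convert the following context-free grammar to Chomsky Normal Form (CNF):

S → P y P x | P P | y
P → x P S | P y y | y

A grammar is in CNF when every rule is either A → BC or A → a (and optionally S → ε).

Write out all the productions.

TY → y; TX → x; S → y; P → y; S → P X0; X0 → TY X1; X1 → P TX; S → P P; P → TX X2; X2 → P S; P → P X3; X3 → TY TY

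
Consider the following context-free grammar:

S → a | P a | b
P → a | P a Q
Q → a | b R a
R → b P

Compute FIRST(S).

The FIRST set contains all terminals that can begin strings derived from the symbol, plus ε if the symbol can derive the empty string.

We compute FIRST(S) using the standard algorithm.
FIRST(P) = {a}
FIRST(Q) = {a, b}
FIRST(R) = {b}
FIRST(S) = {a, b}
Therefore, FIRST(S) = {a, b}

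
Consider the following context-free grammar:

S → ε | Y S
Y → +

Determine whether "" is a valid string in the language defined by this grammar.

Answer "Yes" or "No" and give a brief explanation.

Yes - a valid derivation exists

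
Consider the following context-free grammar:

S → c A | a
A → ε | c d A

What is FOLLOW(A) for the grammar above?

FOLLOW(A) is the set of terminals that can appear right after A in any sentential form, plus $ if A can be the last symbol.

We compute FOLLOW(A) using the standard algorithm.
FOLLOW(S) starts with {$}.
FIRST(A) = {c, ε}
FIRST(S) = {a, c}
FOLLOW(A) = {$}
FOLLOW(S) = {$}
Therefore, FOLLOW(A) = {$}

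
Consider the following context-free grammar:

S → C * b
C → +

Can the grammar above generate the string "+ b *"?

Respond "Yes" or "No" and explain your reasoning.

No - no valid derivation exists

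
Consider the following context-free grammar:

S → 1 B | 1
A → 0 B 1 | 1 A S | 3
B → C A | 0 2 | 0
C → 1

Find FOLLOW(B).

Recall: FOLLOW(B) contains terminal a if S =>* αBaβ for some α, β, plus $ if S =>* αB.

We compute FOLLOW(B) using the standard algorithm.
FOLLOW(S) starts with {$}.
FIRST(A) = {0, 1, 3}
FIRST(B) = {0, 1}
FIRST(C) = {1}
FIRST(S) = {1}
FOLLOW(A) = {$, 1}
FOLLOW(B) = {$, 1}
FOLLOW(C) = {0, 1, 3}
FOLLOW(S) = {$, 1}
Therefore, FOLLOW(B) = {$, 1}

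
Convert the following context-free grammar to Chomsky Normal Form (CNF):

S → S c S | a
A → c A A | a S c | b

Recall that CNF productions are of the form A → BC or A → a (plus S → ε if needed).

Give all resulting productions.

TC → c; S → a; TA → a; A → b; S → S X0; X0 → TC S; A → TC X1; X1 → A A; A → TA X2; X2 → S TC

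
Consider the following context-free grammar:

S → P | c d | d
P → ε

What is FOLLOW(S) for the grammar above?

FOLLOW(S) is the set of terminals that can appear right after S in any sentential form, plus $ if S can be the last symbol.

We compute FOLLOW(S) using the standard algorithm.
FOLLOW(S) starts with {$}.
FIRST(P) = {ε}
FIRST(S) = {c, d, ε}
FOLLOW(P) = {$}
FOLLOW(S) = {$}
Therefore, FOLLOW(S) = {$}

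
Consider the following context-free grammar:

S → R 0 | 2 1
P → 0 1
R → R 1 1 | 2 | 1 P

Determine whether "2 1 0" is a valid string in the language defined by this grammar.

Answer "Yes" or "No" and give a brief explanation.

No - no valid derivation exists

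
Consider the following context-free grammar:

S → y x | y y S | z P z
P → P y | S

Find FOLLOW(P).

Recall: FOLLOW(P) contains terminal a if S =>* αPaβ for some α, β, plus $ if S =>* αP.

We compute FOLLOW(P) using the standard algorithm.
FOLLOW(S) starts with {$}.
FIRST(P) = {y, z}
FIRST(S) = {y, z}
FOLLOW(P) = {y, z}
FOLLOW(S) = {$, y, z}
Therefore, FOLLOW(P) = {y, z}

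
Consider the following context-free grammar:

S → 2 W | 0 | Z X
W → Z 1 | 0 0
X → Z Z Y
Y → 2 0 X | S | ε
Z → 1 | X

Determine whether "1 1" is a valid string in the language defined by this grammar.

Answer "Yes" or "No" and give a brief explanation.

No - no valid derivation exists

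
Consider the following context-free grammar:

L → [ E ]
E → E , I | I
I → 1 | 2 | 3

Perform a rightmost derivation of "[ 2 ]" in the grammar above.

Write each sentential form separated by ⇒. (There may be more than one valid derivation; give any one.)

L ⇒ [ E ] ⇒ [ I ] ⇒ [ 2 ]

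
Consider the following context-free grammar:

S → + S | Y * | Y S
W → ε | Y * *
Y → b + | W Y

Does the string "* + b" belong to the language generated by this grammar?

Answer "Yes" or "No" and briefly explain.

No - no valid derivation exists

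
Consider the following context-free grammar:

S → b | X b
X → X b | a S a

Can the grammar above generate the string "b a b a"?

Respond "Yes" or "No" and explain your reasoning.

No - no valid derivation exists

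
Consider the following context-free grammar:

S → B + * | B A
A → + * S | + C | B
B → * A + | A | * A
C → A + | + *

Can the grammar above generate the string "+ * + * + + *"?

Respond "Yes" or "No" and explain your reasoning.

No - no valid derivation exists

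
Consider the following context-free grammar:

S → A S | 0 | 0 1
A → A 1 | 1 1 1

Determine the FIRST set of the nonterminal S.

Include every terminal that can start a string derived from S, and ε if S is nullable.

We compute FIRST(S) using the standard algorithm.
FIRST(A) = {1}
FIRST(S) = {0, 1}
Therefore, FIRST(S) = {0, 1}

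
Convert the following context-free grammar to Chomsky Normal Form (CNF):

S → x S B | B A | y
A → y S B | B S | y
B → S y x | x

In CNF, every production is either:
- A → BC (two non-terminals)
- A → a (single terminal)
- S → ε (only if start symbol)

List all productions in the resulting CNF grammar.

TX → x; S → y; TY → y; A → y; B → x; S → TX X0; X0 → S B; S → B A; A → TY X1; X1 → S B; A → B S; B → S X2; X2 → TY TX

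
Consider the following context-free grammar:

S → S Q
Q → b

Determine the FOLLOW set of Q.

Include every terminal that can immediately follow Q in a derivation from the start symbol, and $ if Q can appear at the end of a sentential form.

We compute FOLLOW(Q) using the standard algorithm.
FOLLOW(S) starts with {$}.
FIRST(Q) = {b}
FIRST(S) = {}
FOLLOW(Q) = {$, b}
FOLLOW(S) = {$, b}
Therefore, FOLLOW(Q) = {$, b}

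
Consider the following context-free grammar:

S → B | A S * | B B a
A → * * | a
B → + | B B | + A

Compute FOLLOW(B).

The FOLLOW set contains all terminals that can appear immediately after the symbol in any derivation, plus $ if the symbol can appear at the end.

We compute FOLLOW(B) using the standard algorithm.
FOLLOW(S) starts with {$}.
FIRST(A) = {*, a}
FIRST(B) = {+}
FIRST(S) = {*, +, a}
FOLLOW(A) = {$, *, +, a}
FOLLOW(B) = {$, *, +, a}
FOLLOW(S) = {$, *}
Therefore, FOLLOW(B) = {$, *, +, a}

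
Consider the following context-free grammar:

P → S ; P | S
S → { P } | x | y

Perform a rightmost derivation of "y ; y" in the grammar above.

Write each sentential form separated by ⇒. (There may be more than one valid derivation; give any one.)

P ⇒ S ; P ⇒ S ; S ⇒ S ; y ⇒ y ; y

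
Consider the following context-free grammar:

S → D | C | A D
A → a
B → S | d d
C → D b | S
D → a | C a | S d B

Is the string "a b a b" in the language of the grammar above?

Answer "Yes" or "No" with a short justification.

Yes - a valid derivation exists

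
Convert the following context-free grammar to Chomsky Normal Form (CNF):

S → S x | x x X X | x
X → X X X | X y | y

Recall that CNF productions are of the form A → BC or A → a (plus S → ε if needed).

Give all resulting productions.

TX → x; S → x; TY → y; X → y; S → S TX; S → TX X0; X0 → TX X1; X1 → X X; X → X X2; X2 → X X; X → X TY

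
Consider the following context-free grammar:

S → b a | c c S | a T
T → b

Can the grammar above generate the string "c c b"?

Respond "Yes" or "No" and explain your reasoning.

No - no valid derivation exists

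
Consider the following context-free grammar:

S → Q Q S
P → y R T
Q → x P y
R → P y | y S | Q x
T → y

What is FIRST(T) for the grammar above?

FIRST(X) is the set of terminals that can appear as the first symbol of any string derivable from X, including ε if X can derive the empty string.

We compute FIRST(T) using the standard algorithm.
FIRST(P) = {y}
FIRST(Q) = {x}
FIRST(R) = {x, y}
FIRST(S) = {x}
FIRST(T) = {y}
Therefore, FIRST(T) = {y}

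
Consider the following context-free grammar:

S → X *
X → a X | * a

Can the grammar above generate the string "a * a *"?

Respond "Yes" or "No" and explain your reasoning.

Yes - a valid derivation exists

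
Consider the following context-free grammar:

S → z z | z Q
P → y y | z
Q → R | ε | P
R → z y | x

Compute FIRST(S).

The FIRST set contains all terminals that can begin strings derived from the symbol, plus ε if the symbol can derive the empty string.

We compute FIRST(S) using the standard algorithm.
FIRST(P) = {y, z}
FIRST(Q) = {x, y, z, ε}
FIRST(R) = {x, z}
FIRST(S) = {z}
Therefore, FIRST(S) = {z}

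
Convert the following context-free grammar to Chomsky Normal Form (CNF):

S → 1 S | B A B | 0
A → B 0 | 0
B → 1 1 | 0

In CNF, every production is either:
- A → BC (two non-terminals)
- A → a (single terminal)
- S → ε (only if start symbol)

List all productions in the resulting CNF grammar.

T1 → 1; S → 0; T0 → 0; A → 0; B → 0; S → T1 S; S → B X0; X0 → A B; A → B T0; B → T1 T1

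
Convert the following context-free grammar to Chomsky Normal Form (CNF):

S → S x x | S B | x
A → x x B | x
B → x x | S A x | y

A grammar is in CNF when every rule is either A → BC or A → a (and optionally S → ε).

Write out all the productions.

TX → x; S → x; A → x; B → y; S → S X0; X0 → TX TX; S → S B; A → TX X1; X1 → TX B; B → TX TX; B → S X2; X2 → A TX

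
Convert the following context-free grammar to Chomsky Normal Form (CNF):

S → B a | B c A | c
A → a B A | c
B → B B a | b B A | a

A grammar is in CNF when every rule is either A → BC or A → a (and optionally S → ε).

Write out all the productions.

TA → a; TC → c; S → c; A → c; TB → b; B → a; S → B TA; S → B X0; X0 → TC A; A → TA X1; X1 → B A; B → B X2; X2 → B TA; B → TB X3; X3 → B A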